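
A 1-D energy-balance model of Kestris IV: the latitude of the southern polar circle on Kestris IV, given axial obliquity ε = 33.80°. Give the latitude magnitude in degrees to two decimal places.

The polar circle is the lowest latitude that experiences at least one full rotation of continuous darkness at the northern-summer solstice; it lies at |φ| = 90° − ε = 90° − 33.80° = 56.20°.

56.20°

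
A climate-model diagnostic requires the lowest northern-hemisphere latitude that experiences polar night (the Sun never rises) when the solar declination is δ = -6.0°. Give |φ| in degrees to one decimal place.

|φ| = 84.0°

Polar night requires cos H₀ = −tan φ tan δ ≥ 1, i.e. tan φ tan δ ≤ −1.
The boundary is |tan φ| · |tan δ| = 1, so |φ| = 90° − |δ| = 90° − 6.0° = 84.0° in the northern hemisphere.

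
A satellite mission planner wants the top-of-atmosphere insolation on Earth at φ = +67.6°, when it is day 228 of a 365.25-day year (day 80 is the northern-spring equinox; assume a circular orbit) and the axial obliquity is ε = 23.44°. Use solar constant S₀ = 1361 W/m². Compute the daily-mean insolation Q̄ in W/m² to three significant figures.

Solar longitude: λ_s = 360° × (228 − 80)/365.25 = 145.873°.
sin δ = sin 23.44° × sin 145.873° = 0.22317, so δ = +12.895°.
cos H₀ = −tan(+67.6°) tan(+12.895°) = -0.5555, H₀ = 2.1597 rad.
Bracket: H₀ sin φ sin δ + cos φ cos δ sin H₀ = 2.1597×0.92455×0.22317 + 0.38107×0.97478×0.83154 = 0.445615 + 0.308883 = 0.754498.
Q̄ = (S₀/π) × [bracket] = (1361/π) × 0.754498 = 326.9 W/m².

Q̄ ≈ 327 W/m²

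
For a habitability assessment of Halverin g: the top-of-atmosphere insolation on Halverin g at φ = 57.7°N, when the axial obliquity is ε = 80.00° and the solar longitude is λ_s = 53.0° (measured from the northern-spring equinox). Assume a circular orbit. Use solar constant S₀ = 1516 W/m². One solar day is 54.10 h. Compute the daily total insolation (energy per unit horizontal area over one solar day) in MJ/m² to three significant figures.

196 MJ/m²

Solar declination: sin δ = sin ε · sin λ_s = sin 80.00° × sin 53.0° = 0.78650, so δ = +51.860°.
cos H₀ = −tan(+57.7°) tan(+51.860°) = -2.0145 ≤ −1 ⇒ polar day, H₀ = π.
Bracket: H₀ sin φ sin δ + cos φ cos δ sin H₀ = 3.1416×0.84526×0.78650 + 0.53435×0.61759×0.00000 = 2.088526 + 0.000000 = 2.088526.
Q̄ = (S₀/π) × [bracket] = (1516/π) × 2.088526 = 1007.8 W/m².
Daily total = Q̄ × 54.10 h × 3600 s/h = 1007.8 × 54.10 × 3600 / 10⁶ = 196.3 MJ/m².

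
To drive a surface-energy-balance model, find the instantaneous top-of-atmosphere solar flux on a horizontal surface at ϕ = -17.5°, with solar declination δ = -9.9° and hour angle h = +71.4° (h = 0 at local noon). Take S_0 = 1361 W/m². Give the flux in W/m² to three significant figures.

478 W/m²

cos θ_z = sin ϕ sin δ + cos ϕ cos δ cos h = 0.051700 + 0.299667 = 0.351367.
Flux = S_0 · cos θ_z = 1361 × 0.351367 = 478.2 W/m².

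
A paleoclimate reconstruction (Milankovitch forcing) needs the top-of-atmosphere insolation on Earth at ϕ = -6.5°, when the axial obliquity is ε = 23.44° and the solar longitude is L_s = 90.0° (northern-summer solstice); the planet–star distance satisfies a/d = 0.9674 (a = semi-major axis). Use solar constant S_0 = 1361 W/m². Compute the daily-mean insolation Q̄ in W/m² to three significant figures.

Q̄ ≈ 341 W/m²

Solar declination: sin δ = sin ε · sin L_s = sin 23.44° × sin 90.0° = 0.39779, so δ = +23.440°.
cos h₀ = −tan(-6.5°) tan(+23.440°) = 0.0494, h₀ = 1.5214 rad.
Bracket: h₀ sin ϕ sin δ + cos ϕ cos δ sin h₀ = 1.5214×-0.11320×0.39779 + 0.99357×0.91748×0.99878 = -0.068508 + 0.910468 = 0.841960.
Inverse-square distance factor (a/d)² = 0.9674² = 0.935863.
Q̄ = (S_0/π) × 0.935863 × [bracket] = (1361/π) × 0.935863 × 0.841960 = 341.4 W/m².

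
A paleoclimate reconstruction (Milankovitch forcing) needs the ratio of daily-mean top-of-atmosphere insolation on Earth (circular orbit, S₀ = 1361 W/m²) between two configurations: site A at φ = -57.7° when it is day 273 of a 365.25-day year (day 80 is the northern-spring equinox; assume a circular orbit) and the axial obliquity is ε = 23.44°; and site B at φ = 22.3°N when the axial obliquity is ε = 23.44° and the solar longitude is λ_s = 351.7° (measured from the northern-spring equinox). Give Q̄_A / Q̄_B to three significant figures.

— Configuration A (φ=-57.7°):
Solar longitude: λ_s = 360° × (273 − 80)/365.25 = 190.226°.
sin δ = sin 23.44° × sin 190.226° = -0.07062, so δ = -4.050°.
cos H₀ = −tan(-57.7°) tan(-4.050°) = -0.1120, H₀ = 1.6830 rad.
Bracket: H₀ sin φ sin δ + cos φ cos δ sin H₀ = 1.6830×-0.84526×-0.07062 + 0.53435×0.99750×0.99371 = 0.100462 + 0.529661 = 0.630123.
Q̄ = (S₀/π) × [bracket] = (1361/π) × 0.630123 = 272.98 W/m².
— Configuration B (φ=+22.3°):
Solar declination: sin δ = sin ε · sin λ_s = sin 23.44° × sin 351.7° = -0.05742, so δ = -3.292°.
cos H₀ = −tan(+22.3°) tan(-3.292°) = 0.0236, H₀ = 1.5472 rad.
Bracket: H₀ sin φ sin δ + cos φ cos δ sin H₀ = 1.5472×0.37946×-0.05742 + 0.92521×0.99835×0.99972 = -0.033711 + 0.923425 = 0.889714.
Q̄ = (S₀/π) × [bracket] = (1361/π) × 0.889714 = 385.44 W/m².
Ratio Q̄_A / Q̄_B = 272.98 / 385.44 = 0.7082.

Q̄_A / Q̄_B ≈ 0.708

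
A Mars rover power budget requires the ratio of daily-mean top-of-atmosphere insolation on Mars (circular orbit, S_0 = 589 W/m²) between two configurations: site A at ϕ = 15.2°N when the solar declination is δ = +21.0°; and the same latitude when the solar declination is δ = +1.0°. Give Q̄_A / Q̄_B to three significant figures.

Q̄_A / Q̄_B ≈ 1.08

— Configuration A (ϕ=+15.2°):
cos h₀ = −tan(+15.2°) tan(+21.000°) = -0.1043, h₀ = 1.6753 rad.
Bracket: h₀ sin ϕ sin δ + cos ϕ cos δ sin h₀ = 1.6753×0.26219×0.35837 + 0.96502×0.93358×0.99455 = 0.157413 + 0.896013 = 1.053426.
Q̄ = (S_0/π) × [bracket] = (589/π) × 1.053426 = 197.50 W/m².
— Configuration B (ϕ=+15.2°):
cos h₀ = −tan(+15.2°) tan(+1.000°) = -0.0047, h₀ = 1.5755 rad.
Bracket: h₀ sin ϕ sin δ + cos ϕ cos δ sin h₀ = 1.5755×0.26219×0.01745 + 0.96502×0.99985×0.99999 = 0.007208 + 0.964866 = 0.972074.
Q̄ = (S_0/π) × [bracket] = (589/π) × 0.972074 = 182.25 W/m².
Ratio Q̄_A / Q̄_B = 197.50 / 182.25 = 1.084.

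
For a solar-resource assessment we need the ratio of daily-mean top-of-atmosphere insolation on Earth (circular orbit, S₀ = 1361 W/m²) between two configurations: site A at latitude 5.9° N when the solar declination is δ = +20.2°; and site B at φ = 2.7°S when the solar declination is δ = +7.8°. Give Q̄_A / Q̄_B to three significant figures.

Q̄_A / Q̄_B ≈ 1.01

— Configuration A (φ=+5.9°):
cos H₀ = −tan(+5.9°) tan(+20.200°) = -0.0380, H₀ = 1.6088 rad.
Bracket: H₀ sin φ sin δ + cos φ cos δ sin H₀ = 1.6088×0.10279×0.34530 + 0.99470×0.93849×0.99928 = 0.057102 + 0.932844 = 0.989946.
Q̄ = (S₀/π) × [bracket] = (1361/π) × 0.989946 = 428.86 W/m².
— Configuration B (φ=-2.7°):
cos H₀ = −tan(-2.7°) tan(+7.800°) = 0.0065, H₀ = 1.5643 rad.
Bracket: H₀ sin φ sin δ + cos φ cos δ sin H₀ = 1.5643×-0.04711×0.13572 + 0.99889×0.99075×0.99998 = -0.010002 + 0.989630 = 0.979628.
Q̄ = (S₀/π) × [bracket] = (1361/π) × 0.979628 = 424.39 W/m².
Ratio Q̄_A / Q̄_B = 428.86 / 424.39 = 1.011.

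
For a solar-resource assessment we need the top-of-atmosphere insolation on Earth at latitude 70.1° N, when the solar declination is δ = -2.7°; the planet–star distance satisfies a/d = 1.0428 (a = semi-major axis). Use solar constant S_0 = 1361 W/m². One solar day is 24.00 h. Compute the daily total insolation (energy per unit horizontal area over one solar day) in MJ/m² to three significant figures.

cos h₀ = −tan(+70.1°) tan(-2.700°) = 0.1303, h₀ = 1.4402 rad.
Bracket: h₀ sin ϕ sin δ + cos ϕ cos δ sin h₀ = 1.4402×0.94029×-0.04711 + 0.34038×0.99889×0.99148 = -0.063797 + 0.337105 = 0.273308.
Inverse-square distance factor (a/d)² = 1.0428² = 1.087432.
Q̄ = (S_0/π) × 1.087432 × [bracket] = (1361/π) × 1.087432 × 0.273308 = 128.75 W/m².
Daily total = Q̄ × 24.00 h × 3600 s/h = 128.75 × 24.00 × 3600 / 10⁶ = 11.12 MJ/m².

11.1 MJ/m²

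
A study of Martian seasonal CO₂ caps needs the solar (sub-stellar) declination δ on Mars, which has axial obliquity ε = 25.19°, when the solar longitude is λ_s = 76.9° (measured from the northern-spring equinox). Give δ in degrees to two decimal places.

sin δ = sin ε · sin λ_s = sin 25.19° × sin 76.9° = 0.414545.
δ = arcsin(0.414545) = +24.49°.

δ = +24.49°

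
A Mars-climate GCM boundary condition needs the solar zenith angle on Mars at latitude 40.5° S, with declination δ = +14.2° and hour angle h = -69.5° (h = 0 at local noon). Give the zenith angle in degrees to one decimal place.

cos θ_z = sin φ sin δ + cos φ cos δ cos h = -0.159314 + 0.258163 = 0.098849.
θ_z = arccos(0.098849) = 84.3°.

θ_z = 84.3°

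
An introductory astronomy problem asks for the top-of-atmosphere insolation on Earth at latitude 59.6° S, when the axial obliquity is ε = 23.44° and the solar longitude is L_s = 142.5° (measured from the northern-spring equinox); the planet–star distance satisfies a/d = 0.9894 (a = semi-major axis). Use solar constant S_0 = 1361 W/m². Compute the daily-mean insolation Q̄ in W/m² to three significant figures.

Q̄ ≈ 88.2 W/m²

Solar declination: sin δ = sin ε · sin L_s = sin 23.44° × sin 142.5° = 0.24216, so δ = +14.014°.
cos h₀ = −tan(-59.6°) tan(+14.014°) = 0.4254, h₀ = 1.1314 rad.
Bracket: h₀ sin ϕ sin δ + cos ϕ cos δ sin h₀ = 1.1314×-0.86251×0.24216 + 0.50603×0.97024×0.90500 = -0.236310 + 0.444328 = 0.208018.
Inverse-square distance factor (a/d)² = 0.9894² = 0.978912.
Q̄ = (S_0/π) × 0.978912 × [bracket] = (1361/π) × 0.978912 × 0.208018 = 88.22 W/m².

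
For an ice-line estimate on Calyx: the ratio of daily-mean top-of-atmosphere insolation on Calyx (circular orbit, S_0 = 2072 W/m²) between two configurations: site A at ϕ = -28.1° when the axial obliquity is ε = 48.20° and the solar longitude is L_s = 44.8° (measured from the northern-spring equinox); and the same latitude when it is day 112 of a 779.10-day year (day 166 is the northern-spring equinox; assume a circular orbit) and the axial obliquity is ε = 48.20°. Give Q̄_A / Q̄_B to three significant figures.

Q̄_A / Q̄_B ≈ 0.372

— Configuration A (ϕ=-28.1°):
Solar declination: sin δ = sin ε · sin L_s = sin 48.20° × sin 44.8° = 0.52529, so δ = +31.688°.
cos h₀ = −tan(-28.1°) tan(+31.688°) = 0.3296, h₀ = 1.2349 rad.
Bracket: h₀ sin ϕ sin δ + cos ϕ cos δ sin h₀ = 1.2349×-0.47101×0.52529 + 0.88213×0.85092×0.94412 = -0.305535 + 0.708677 = 0.403142.
Q̄ = (S_0/π) × [bracket] = (2072/π) × 0.403142 = 265.89 W/m².
— Configuration B (ϕ=-28.1°):
Solar longitude: L_s = 360° × (112 − 166)/779.10 = -24.952°, i.e. -24.952° + 360° = 335.048°.
sin δ = sin 48.20° × sin 335.048° = -0.31448, so δ = -18.330°.
cos h₀ = −tan(-28.1°) tan(-18.330°) = -0.1769, h₀ = 1.7486 rad.
Bracket: h₀ sin ϕ sin δ + cos ϕ cos δ sin h₀ = 1.7486×-0.47101×-0.31448 + 0.88213×0.94926×0.98423 = 0.259008 + 0.824165 = 1.083173.
Q̄ = (S_0/π) × [bracket] = (2072/π) × 1.083173 = 714.39 W/m².
Ratio Q̄_A / Q̄_B = 265.89 / 714.39 = 0.3722.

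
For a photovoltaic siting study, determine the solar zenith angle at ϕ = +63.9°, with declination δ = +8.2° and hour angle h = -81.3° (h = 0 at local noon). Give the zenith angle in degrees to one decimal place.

θ_z = 78.8°

cos θ_z = sin ϕ sin δ + cos ϕ cos δ cos h = 0.128085 + 0.065865 = 0.193950.
θ_z = arccos(0.193950) = 78.8°.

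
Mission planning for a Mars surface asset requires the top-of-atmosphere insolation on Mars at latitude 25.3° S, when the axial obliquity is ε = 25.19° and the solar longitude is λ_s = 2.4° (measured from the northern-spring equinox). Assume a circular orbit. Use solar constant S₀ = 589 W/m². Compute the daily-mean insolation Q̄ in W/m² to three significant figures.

Q̄ ≈ 167 W/m²

Solar declination: sin δ = sin ε · sin λ_s = sin 25.19° × sin 2.4° = 0.01782, so δ = +1.021°.
cos H₀ = −tan(-25.3°) tan(+1.021°) = 0.0084, H₀ = 1.5624 rad.
Bracket: H₀ sin φ sin δ + cos φ cos δ sin H₀ = 1.5624×-0.42736×0.01782 + 0.90408×0.99984×0.99996 = -0.011899 + 0.903899 = 0.892000.
Q̄ = (S₀/π) × [bracket] = (589/π) × 0.892000 = 167.2 W/m².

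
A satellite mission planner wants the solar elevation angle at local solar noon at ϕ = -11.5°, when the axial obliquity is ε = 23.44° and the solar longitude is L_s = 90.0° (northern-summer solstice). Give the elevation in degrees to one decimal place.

55.1°

Solar declination: sin δ = sin ε · sin L_s = sin 23.44° × sin 90.0° = 0.39779, so δ = +23.440°.
At local noon the hour angle is zero, so the zenith angle equals |ϕ − δ| = |-11.5° − (+23.440°)| = 34.940°.
Elevation = 90° − 34.940° = 55.1°.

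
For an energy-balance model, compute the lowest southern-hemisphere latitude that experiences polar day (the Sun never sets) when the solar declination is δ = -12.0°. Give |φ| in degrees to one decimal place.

|φ| = 78.0°

Polar day requires cos H₀ = −tan φ tan δ ≤ −1, i.e. tan φ tan δ ≥ 1.
The boundary is |tan φ| · |tan δ| = 1, so |φ| = 90° − |δ| = 90° − 12.0° = 78.0° in the southern hemisphere.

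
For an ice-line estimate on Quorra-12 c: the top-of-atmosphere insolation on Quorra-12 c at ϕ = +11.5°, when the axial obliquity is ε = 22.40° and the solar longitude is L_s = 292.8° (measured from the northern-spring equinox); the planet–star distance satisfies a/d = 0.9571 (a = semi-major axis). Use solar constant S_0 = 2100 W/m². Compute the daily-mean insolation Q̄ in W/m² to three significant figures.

Q̄ ≈ 496 W/m²

Solar declination: sin δ = sin ε · sin L_s = sin 22.40° × sin 292.8° = -0.35129, so δ = -20.567°.
cos h₀ = −tan(+11.5°) tan(-20.567°) = 0.0763, h₀ = 1.4944 rad.
Bracket: h₀ sin ϕ sin δ + cos ϕ cos δ sin h₀ = 1.4944×0.19937×-0.35129 + 0.97992×0.93626×0.99708 = -0.104663 + 0.914781 = 0.810118.
Inverse-square distance factor (a/d)² = 0.9571² = 0.916040.
Q̄ = (S_0/π) × 0.916040 × [bracket] = (2100/π) × 0.916040 × 0.810118 = 496.1 W/m².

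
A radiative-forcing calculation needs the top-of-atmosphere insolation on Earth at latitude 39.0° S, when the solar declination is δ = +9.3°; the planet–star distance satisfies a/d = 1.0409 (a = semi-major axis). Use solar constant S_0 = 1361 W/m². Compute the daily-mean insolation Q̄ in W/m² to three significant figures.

cos h₀ = −tan(-39.0°) tan(+9.300°) = 0.1326, h₀ = 1.4378 rad.
Bracket: h₀ sin ϕ sin δ + cos ϕ cos δ sin h₀ = 1.4378×-0.62932×0.16160 + 0.77715×0.98686×0.99117 = -0.146222 + 0.760166 = 0.613944.
Inverse-square distance factor (a/d)² = 1.0409² = 1.083473.
Q̄ = (S_0/π) × 1.083473 × [bracket] = (1361/π) × 1.083473 × 0.613944 = 288.2 W/m².

Q̄ ≈ 288 W/m²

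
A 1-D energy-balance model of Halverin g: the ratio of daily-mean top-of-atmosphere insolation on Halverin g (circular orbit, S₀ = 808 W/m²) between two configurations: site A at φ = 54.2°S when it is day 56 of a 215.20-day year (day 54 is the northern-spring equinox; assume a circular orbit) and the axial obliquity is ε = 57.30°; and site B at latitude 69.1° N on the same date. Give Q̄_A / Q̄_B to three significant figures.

— Configuration A (φ=-54.2°):
Solar longitude: λ_s = 360° × (56 − 54)/215.20 = 3.346°.
sin δ = sin 57.30° × sin 3.346° = 0.04911, so δ = +2.815°.
cos H₀ = −tan(-54.2°) tan(+2.815°) = 0.0682, H₀ = 1.5026 rad.
Bracket: H₀ sin φ sin δ + cos φ cos δ sin H₀ = 1.5026×-0.81106×0.04911 + 0.58496×0.99879×0.99767 = -0.059850 + 0.582891 = 0.523041.
Q̄ = (S₀/π) × [bracket] = (808/π) × 0.523041 = 134.52 W/m².
— Configuration B (φ=+69.1°):
cos H₀ = −tan(+69.1°) tan(+2.815°) = -0.1288, H₀ = 1.6999 rad.
Bracket: H₀ sin φ sin δ + cos φ cos δ sin H₀ = 1.6999×0.93420×0.04911 + 0.35674×0.99879×0.99168 = 0.077989 + 0.353344 = 0.431333.
Q̄ = (S₀/π) × [bracket] = (808/π) × 0.431333 = 110.94 W/m².
Ratio Q̄_A / Q̄_B = 134.52 / 110.94 = 1.213.

Q̄_A / Q̄_B ≈ 1.21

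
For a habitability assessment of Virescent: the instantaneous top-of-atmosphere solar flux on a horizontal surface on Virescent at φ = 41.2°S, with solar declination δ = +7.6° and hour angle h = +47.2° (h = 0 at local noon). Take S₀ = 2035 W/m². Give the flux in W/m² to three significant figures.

cos θ_z = sin φ sin δ + cos φ cos δ cos h = -0.087116 + 0.506731 = 0.419615.
Flux = S₀ · cos θ_z = 2035 × 0.419615 = 853.9 W/m².

854 W/m²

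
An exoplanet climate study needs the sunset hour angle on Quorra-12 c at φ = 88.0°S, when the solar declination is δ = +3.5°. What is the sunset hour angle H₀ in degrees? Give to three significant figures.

H₀ = 0.00°

cos H₀ = −tan φ · tan δ = 1.7515 ≥ 1, so the host star never rises (polar night) and H₀ = 0.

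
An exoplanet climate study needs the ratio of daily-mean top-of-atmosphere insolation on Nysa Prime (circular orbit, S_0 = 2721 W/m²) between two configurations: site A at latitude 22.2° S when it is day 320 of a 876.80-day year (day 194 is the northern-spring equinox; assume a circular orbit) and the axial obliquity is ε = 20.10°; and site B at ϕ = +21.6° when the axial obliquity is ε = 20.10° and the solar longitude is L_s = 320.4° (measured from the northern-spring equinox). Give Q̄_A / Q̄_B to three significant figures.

Q̄_A / Q̄_B ≈ 0.940

— Configuration A (ϕ=-22.2°):
Solar longitude: L_s = 360° × (320 − 194)/876.80 = 51.734°.
sin δ = sin 20.10° × sin 51.734° = 0.26982, so δ = +15.654°.
cos h₀ = −tan(-22.2°) tan(+15.654°) = 0.1144, h₀ = 1.4562 rad.
Bracket: h₀ sin ϕ sin δ + cos ϕ cos δ sin h₀ = 1.4562×-0.37784×0.26982 + 0.92587×0.96291×0.99344 = -0.148458 + 0.885681 = 0.737223.
Q̄ = (S_0/π) × [bracket] = (2721/π) × 0.737223 = 638.52 W/m².
— Configuration B (ϕ=+21.6°):
Solar declination: sin δ = sin ε · sin L_s = sin 20.10° × sin 320.4° = -0.21906, so δ = -12.654°.
cos h₀ = −tan(+21.6°) tan(-12.654°) = 0.0889, h₀ = 1.4818 rad.
Bracket: h₀ sin ϕ sin δ + cos ϕ cos δ sin h₀ = 1.4818×0.36812×-0.21906 + 0.92978×0.97571×0.99604 = -0.119493 + 0.903603 = 0.784110.
Q̄ = (S_0/π) × [bracket] = (2721/π) × 0.784110 = 679.13 W/m².
Ratio Q̄_A / Q̄_B = 638.52 / 679.13 = 0.9402.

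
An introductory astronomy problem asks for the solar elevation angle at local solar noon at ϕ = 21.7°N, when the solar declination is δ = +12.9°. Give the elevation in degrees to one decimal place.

At local noon the hour angle is zero, so the zenith angle equals |ϕ − δ| = |+21.7° − (+12.900°)| = 8.800°.
Elevation = 90° − 8.800° = 81.2°.

81.2°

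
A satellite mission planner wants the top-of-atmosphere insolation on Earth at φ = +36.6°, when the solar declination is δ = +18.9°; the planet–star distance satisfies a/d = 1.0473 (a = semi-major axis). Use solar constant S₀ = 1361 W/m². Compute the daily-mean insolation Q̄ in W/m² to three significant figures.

Q̄ ≈ 517 W/m²

cos H₀ = −tan(+36.6°) tan(+18.900°) = -0.2543, H₀ = 1.8279 rad.
Bracket: H₀ sin φ sin δ + cos φ cos δ sin H₀ = 1.8279×0.59622×0.32392 + 0.80282×0.94609×0.96713 = 0.353018 + 0.734574 = 1.087592.
Inverse-square distance factor (a/d)² = 1.0473² = 1.096837.
Q̄ = (S₀/π) × 1.096837 × [bracket] = (1361/π) × 1.096837 × 1.087592 = 516.8 W/m².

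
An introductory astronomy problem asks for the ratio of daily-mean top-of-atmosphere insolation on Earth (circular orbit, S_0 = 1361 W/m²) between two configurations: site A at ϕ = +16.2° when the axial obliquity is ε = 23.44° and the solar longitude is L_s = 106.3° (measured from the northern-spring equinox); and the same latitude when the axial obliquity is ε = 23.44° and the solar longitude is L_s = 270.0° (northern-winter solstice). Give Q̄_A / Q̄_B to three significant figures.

— Configuration A (ϕ=+16.2°):
Solar declination: sin δ = sin ε · sin L_s = sin 23.44° × sin 106.3° = 0.38180, so δ = +22.445°.
cos h₀ = −tan(+16.2°) tan(+22.445°) = -0.1200, h₀ = 1.6911 rad.
Bracket: h₀ sin ϕ sin δ + cos ϕ cos δ sin h₀ = 1.6911×0.27899×0.38180 + 0.96029×0.92425×0.99277 = 0.180133 + 0.881131 = 1.061264.
Q̄ = (S_0/π) × [bracket] = (1361/π) × 1.061264 = 459.76 W/m².
— Configuration B (ϕ=+16.2°):
Solar declination: sin δ = sin ε · sin L_s = sin 23.44° × sin 270.0° = -0.39779, so δ = -23.440°.
cos h₀ = −tan(+16.2°) tan(-23.440°) = 0.1260, h₀ = 1.4445 rad.
Bracket: h₀ sin ϕ sin δ + cos ϕ cos δ sin h₀ = 1.4445×0.27899×-0.39779 + 0.96029×0.91748×0.99203 = -0.160310 + 0.874025 = 0.713715.
Q̄ = (S_0/π) × [bracket] = (1361/π) × 0.713715 = 309.20 W/m².
Ratio Q̄_A / Q̄_B = 459.76 / 309.20 = 1.487.

Q̄_A / Q̄_B ≈ 1.49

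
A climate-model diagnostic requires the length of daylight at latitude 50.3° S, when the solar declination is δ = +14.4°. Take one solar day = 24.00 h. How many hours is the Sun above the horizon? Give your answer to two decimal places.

cos h₀ = −tan ϕ · tan δ = −tan(-50.3°) × tan(+14.400°) = 0.3093, so h₀ = 1.2564 rad = 71.99°.
Daylight = 2h₀/(2π) × 24.00 h = (1.2564/π) × 24.00 = 9.60 h.

9.60 h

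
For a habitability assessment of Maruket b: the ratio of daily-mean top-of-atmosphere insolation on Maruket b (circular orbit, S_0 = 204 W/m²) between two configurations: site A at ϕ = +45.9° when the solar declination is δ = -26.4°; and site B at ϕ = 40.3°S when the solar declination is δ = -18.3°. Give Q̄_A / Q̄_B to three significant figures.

Q̄_A / Q̄_B ≈ 0.192

— Configuration A (ϕ=+45.9°):
cos h₀ = −tan(+45.9°) tan(-26.400°) = 0.5122, h₀ = 1.0330 rad.
Bracket: h₀ sin ϕ sin δ + cos ϕ cos δ sin h₀ = 1.0330×0.71813×-0.44464 + 0.69591×0.89571×0.85884 = -0.329847 + 0.535344 = 0.205497.
Q̄ = (S_0/π) × [bracket] = (204/π) × 0.205497 = 13.344 W/m².
— Configuration B (ϕ=-40.3°):
cos h₀ = −tan(-40.3°) tan(-18.300°) = -0.2805, h₀ = 1.8551 rad.
Bracket: h₀ sin ϕ sin δ + cos ϕ cos δ sin h₀ = 1.8551×-0.64679×-0.31399 + 0.76267×0.94943×0.95986 = 0.376744 + 0.695036 = 1.071780.
Q̄ = (S_0/π) × [bracket] = (204/π) × 1.071780 = 69.596 W/m².
Ratio Q̄_A / Q̄_B = 13.344 / 69.596 = 0.1917.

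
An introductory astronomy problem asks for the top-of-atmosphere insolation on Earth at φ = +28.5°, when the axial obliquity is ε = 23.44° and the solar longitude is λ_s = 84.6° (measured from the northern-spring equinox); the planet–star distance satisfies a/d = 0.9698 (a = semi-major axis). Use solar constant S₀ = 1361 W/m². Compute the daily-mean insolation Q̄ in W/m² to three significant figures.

Q̄ ≈ 459 W/m²

Solar declination: sin δ = sin ε · sin λ_s = sin 23.44° × sin 84.6° = 0.39602, so δ = +23.330°.
cos H₀ = −tan(+28.5°) tan(+23.330°) = -0.2342, H₀ = 1.8072 rad.
Bracket: H₀ sin φ sin δ + cos φ cos δ sin H₀ = 1.8072×0.47716×0.39602 + 0.87882×0.91824×0.97220 = 0.341497 + 0.784534 = 1.126031.
Inverse-square distance factor (a/d)² = 0.9698² = 0.940512.
Q̄ = (S₀/π) × 0.940512 × [bracket] = (1361/π) × 0.940512 × 1.126031 = 458.8 W/m².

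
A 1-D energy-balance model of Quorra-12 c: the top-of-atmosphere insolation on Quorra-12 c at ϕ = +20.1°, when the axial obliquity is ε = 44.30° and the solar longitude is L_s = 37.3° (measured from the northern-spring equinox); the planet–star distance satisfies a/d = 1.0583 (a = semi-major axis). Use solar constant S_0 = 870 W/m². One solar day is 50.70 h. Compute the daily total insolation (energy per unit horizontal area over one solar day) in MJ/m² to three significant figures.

61.8 MJ/m²

Solar declination: sin δ = sin ε · sin L_s = sin 44.30° × sin 37.3° = 0.42323, so δ = +25.039°.
cos h₀ = −tan(+20.1°) tan(+25.039°) = -0.1709, h₀ = 1.7426 rad.
Bracket: h₀ sin ϕ sin δ + cos ϕ cos δ sin h₀ = 1.7426×0.34366×0.42323 + 0.93909×0.90602×0.98528 = 0.253456 + 0.838310 = 1.091766.
Inverse-square distance factor (a/d)² = 1.0583² = 1.119999.
Q̄ = (S_0/π) × 1.119999 × [bracket] = (870/π) × 1.119999 × 1.091766 = 338.62 W/m².
Daily total = Q̄ × 50.70 h × 3600 s/h = 338.62 × 50.70 × 3600 / 10⁶ = 61.80 MJ/m².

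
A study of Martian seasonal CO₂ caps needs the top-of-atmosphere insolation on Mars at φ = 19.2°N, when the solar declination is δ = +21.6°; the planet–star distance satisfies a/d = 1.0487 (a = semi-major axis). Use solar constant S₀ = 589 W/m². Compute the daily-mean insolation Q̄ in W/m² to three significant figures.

Q̄ ≈ 222 W/m²

cos H₀ = −tan(+19.2°) tan(+21.600°) = -0.1379, H₀ = 1.7091 rad.
Bracket: H₀ sin φ sin δ + cos φ cos δ sin H₀ = 1.7091×0.32887×0.36812 + 0.94438×0.92978×0.99045 = 0.206910 + 0.869680 = 1.076590.
Inverse-square distance factor (a/d)² = 1.0487² = 1.099772.
Q̄ = (S₀/π) × 1.099772 × [bracket] = (589/π) × 1.099772 × 1.076590 = 222.0 W/m².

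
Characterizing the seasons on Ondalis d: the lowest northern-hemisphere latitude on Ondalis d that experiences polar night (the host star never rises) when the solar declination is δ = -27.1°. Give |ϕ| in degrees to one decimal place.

Polar night requires cos h₀ = −tan ϕ tan δ ≥ 1, i.e. tan ϕ tan δ ≤ −1.
The boundary is |tan ϕ| · |tan δ| = 1, so |ϕ| = 90° − |δ| = 90° − 27.1° = 62.9° in the northern hemisphere.

|ϕ| = 62.9°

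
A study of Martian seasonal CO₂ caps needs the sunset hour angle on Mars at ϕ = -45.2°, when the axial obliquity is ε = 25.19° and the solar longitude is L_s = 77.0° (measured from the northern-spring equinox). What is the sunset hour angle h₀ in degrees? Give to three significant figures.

Solar declination: sin δ = sin ε · sin L_s = sin 25.19° × sin 77.0° = 0.41471, so δ = +24.501°.
cos h₀ = −tan ϕ · tan δ = −tan(-45.2°) × tan(+24.501°) = 0.4589, so h₀ = 1.0940 rad = 62.68°.

h₀ = 62.7°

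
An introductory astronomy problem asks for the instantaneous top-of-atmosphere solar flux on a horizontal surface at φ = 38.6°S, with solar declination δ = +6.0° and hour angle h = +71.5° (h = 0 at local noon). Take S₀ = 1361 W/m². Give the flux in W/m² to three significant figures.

247 W/m²

cos θ_z = sin φ sin δ + cos φ cos δ cos h = -0.065213 + 0.246622 = 0.181409.
Flux = S₀ · cos θ_z = 1361 × 0.181409 = 246.9 W/m².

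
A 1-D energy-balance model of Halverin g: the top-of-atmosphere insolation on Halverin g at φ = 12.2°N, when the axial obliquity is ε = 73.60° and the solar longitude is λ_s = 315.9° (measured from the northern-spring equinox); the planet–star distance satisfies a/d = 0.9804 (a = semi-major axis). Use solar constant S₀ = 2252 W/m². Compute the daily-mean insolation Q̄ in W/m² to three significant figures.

Solar declination: sin δ = sin ε · sin λ_s = sin 73.60° × sin 315.9° = -0.66760, so δ = -41.882°.
cos H₀ = −tan(+12.2°) tan(-41.882°) = 0.1939, H₀ = 1.3757 rad.
Bracket: H₀ sin φ sin δ + cos φ cos δ sin H₀ = 1.3757×0.21132×-0.66760 + 0.97742×0.74452×0.98103 = -0.194080 + 0.713904 = 0.519824.
Inverse-square distance factor (a/d)² = 0.9804² = 0.961184.
Q̄ = (S₀/π) × 0.961184 × [bracket] = (2252/π) × 0.961184 × 0.519824 = 358.2 W/m².

Q̄ ≈ 358 W/m²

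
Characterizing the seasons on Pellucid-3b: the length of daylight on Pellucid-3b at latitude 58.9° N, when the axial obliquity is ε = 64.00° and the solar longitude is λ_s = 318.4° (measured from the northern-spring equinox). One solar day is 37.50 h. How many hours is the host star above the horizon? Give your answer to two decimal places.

0.00 h

Solar declination: sin δ = sin ε · sin λ_s = sin 64.00° × sin 318.4° = -0.59673, so δ = -36.636°.
cos H₀ = −tan φ · tan δ = 1.2328 ≥ 1, so the host star never rises (polar night) and H₀ = 0.
Daylight = 2H₀/(2π) × 37.50 h = (0.0000/π) × 37.50 = 0.00 h.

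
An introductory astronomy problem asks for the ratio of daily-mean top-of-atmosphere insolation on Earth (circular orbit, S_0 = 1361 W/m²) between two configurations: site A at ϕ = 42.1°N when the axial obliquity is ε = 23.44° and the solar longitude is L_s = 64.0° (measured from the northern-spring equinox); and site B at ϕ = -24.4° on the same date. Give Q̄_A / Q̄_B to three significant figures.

Q̄_A / Q̄_B ≈ 1.76

— Configuration A (ϕ=+42.1°):
Solar declination: sin δ = sin ε · sin L_s = sin 23.44° × sin 64.0° = 0.35753, so δ = +20.949°.
cos h₀ = −tan(+42.1°) tan(+20.949°) = -0.3459, h₀ = 1.9240 rad.
Bracket: h₀ sin ϕ sin δ + cos ϕ cos δ sin h₀ = 1.9240×0.67043×0.35753 + 0.74198×0.93390×0.93826 = 0.461181 + 0.650153 = 1.111334.
Q̄ = (S_0/π) × [bracket] = (1361/π) × 1.111334 = 481.45 W/m².
— Configuration B (ϕ=-24.4°):
cos h₀ = −tan(-24.4°) tan(+20.949°) = 0.1737, h₀ = 1.3962 rad.
Bracket: h₀ sin ϕ sin δ + cos ϕ cos δ sin h₀ = 1.3962×-0.41310×0.35753 + 0.91068×0.93390×0.98481 = -0.206213 + 0.837565 = 0.631352.
Q̄ = (S_0/π) × [bracket] = (1361/π) × 0.631352 = 273.51 W/m².
Ratio Q̄_A / Q̄_B = 481.45 / 273.51 = 1.760.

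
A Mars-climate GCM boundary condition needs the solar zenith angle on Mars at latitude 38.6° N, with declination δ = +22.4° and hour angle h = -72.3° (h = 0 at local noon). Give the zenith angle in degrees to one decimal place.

θ_z = 62.8°

cos θ_z = sin ϕ sin δ + cos ϕ cos δ cos h = 0.237742 + 0.219680 = 0.457422.
θ_z = arccos(0.457422) = 62.8°.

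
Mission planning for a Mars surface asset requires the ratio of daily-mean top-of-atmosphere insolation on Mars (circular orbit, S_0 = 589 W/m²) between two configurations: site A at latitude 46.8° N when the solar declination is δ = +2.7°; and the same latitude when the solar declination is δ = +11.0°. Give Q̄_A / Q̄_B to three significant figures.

— Configuration A (ϕ=+46.8°):
cos h₀ = −tan(+46.8°) tan(+2.700°) = -0.0502, h₀ = 1.6210 rad.
Bracket: h₀ sin ϕ sin δ + cos ϕ cos δ sin h₀ = 1.6210×0.72897×0.04711 + 0.68455×0.99889×0.99874 = 0.055668 + 0.682929 = 0.738597.
Q̄ = (S_0/π) × [bracket] = (589/π) × 0.738597 = 138.48 W/m².
— Configuration B (ϕ=+46.8°):
cos h₀ = −tan(+46.8°) tan(+11.000°) = -0.2070, h₀ = 1.7793 rad.
Bracket: h₀ sin ϕ sin δ + cos ϕ cos δ sin h₀ = 1.7793×0.72897×0.19081 + 0.68455×0.98163×0.97834 = 0.247491 + 0.657420 = 0.904911.
Q̄ = (S_0/π) × [bracket] = (589/π) × 0.904911 = 169.66 W/m².
Ratio Q̄_A / Q̄_B = 138.48 / 169.66 = 0.8162.

Q̄_A / Q̄_B ≈ 0.816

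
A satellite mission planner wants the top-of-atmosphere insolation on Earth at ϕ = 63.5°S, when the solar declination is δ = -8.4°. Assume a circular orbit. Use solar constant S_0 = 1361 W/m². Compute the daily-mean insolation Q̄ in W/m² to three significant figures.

Q̄ ≈ 289 W/m²

cos h₀ = −tan(-63.5°) tan(-8.400°) = -0.2962, h₀ = 1.8715 rad.
Bracket: h₀ sin ϕ sin δ + cos ϕ cos δ sin h₀ = 1.8715×-0.89493×-0.14608 + 0.44620×0.98927×0.95513 = 0.244664 + 0.421606 = 0.666270.
Q̄ = (S_0/π) × [bracket] = (1361/π) × 0.666270 = 288.6 W/m².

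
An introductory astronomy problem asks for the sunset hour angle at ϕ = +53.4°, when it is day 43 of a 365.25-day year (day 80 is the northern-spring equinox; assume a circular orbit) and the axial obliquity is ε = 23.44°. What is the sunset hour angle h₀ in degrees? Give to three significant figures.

Solar longitude: L_s = 360° × (43 − 80)/365.25 = -36.468°, i.e. -36.468° + 360° = 323.532°.
sin δ = sin 23.44° × sin 323.532° = -0.23644, so δ = -13.676°.
cos h₀ = −tan ϕ · tan δ = −tan(+53.4°) × tan(-13.676°) = 0.3277, so h₀ = 1.2370 rad = 70.87°.

h₀ = 70.9°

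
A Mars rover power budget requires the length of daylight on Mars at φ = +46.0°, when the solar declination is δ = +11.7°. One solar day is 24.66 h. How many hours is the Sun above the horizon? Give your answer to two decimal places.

cos H₀ = −tan φ · tan δ = −tan(+46.0°) × tan(+11.700°) = -0.2144, so H₀ = 1.7869 rad = 102.38°.
Daylight = 2H₀/(2π) × 24.66 h = (1.7869/π) × 24.66 = 14.03 h.

14.03 h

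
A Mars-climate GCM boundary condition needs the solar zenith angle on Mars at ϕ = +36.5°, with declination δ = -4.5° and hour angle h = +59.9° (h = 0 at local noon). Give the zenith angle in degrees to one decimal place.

cos θ_z = sin ϕ sin δ + cos ϕ cos δ cos h = -0.046669 + 0.401900 = 0.355231.
θ_z = arccos(0.355231) = 69.2°.

θ_z = 69.2°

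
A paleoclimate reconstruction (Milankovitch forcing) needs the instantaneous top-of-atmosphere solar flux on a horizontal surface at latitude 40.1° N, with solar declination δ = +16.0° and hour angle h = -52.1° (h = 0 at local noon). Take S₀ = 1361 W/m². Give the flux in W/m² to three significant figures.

856 W/m²

cos θ_z = sin φ sin δ + cos φ cos δ cos h = 0.177545 + 0.451678 = 0.629223.
Flux = S₀ · cos θ_z = 1361 × 0.629223 = 856.4 W/m².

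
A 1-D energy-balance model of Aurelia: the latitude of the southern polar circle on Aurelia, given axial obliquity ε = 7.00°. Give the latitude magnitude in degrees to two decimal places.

The polar circle is the lowest latitude that experiences at least one full rotation of continuous darkness at the northern-summer solstice; it lies at |φ| = 90° − ε = 90° − 7.00° = 83.00°.

83.00°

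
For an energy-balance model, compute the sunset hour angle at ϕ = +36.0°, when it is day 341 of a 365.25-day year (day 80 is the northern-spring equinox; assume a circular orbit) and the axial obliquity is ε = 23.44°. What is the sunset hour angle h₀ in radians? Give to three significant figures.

Solar longitude: L_s = 360° × (341 − 80)/365.25 = 257.248°.
sin δ = sin 23.44° × sin 257.248° = -0.38798, so δ = -22.829°.
cos h₀ = −tan ϕ · tan δ = −tan(+36.0°) × tan(-22.829°) = 0.3058, so h₀ = 1.2600 rad = 72.19°.

h₀ = 1.26 rad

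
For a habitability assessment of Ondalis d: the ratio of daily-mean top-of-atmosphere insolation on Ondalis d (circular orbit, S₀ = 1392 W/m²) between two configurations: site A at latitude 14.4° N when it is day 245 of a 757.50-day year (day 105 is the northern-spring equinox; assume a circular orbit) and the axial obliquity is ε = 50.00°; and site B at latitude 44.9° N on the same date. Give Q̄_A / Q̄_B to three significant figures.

Q̄_A / Q̄_B ≈ 0.632

— Configuration A (φ=+14.4°):
Solar longitude: λ_s = 360° × (245 − 105)/757.50 = 66.535°.
sin δ = sin 50.00° × sin 66.535° = 0.70269, so δ = +44.643°.
cos H₀ = −tan(+14.4°) tan(+44.643°) = -0.2536, H₀ = 1.8272 rad.
Bracket: H₀ sin φ sin δ + cos φ cos δ sin H₀ = 1.8272×0.24869×0.70269 + 0.96858×0.71149×0.96731 = 0.319307 + 0.666607 = 0.985914.
Q̄ = (S₀/π) × [bracket] = (1392/π) × 0.985914 = 436.85 W/m².
— Configuration B (φ=+44.9°):
cos H₀ = −tan(+44.9°) tan(+44.643°) = -0.9842, H₀ = 2.9635 rad.
Bracket: H₀ sin φ sin δ + cos φ cos δ sin H₀ = 2.9635×0.70587×0.70269 + 0.70834×0.71149×0.17711 = 1.469919 + 0.089259 = 1.559178.
Q̄ = (S₀/π) × [bracket] = (1392/π) × 1.559178 = 690.85 W/m².
Ratio Q̄_A / Q̄_B = 436.85 / 690.85 = 0.6323.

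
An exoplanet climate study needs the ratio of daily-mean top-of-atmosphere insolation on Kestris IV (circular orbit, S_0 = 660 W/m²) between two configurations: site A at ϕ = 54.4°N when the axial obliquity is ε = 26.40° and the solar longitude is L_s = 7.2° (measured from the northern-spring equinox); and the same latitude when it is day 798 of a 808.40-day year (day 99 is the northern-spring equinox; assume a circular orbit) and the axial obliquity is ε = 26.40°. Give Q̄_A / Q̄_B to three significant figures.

— Configuration A (ϕ=+54.4°):
Solar declination: sin δ = sin ε · sin L_s = sin 26.40° × sin 7.2° = 0.05573, so δ = +3.195°.
cos h₀ = −tan(+54.4°) tan(+3.195°) = -0.0780, h₀ = 1.6488 rad.
Bracket: h₀ sin ϕ sin δ + cos ϕ cos δ sin h₀ = 1.6488×0.81310×0.05573 + 0.58212×0.99845×0.99696 = 0.074714 + 0.579451 = 0.654165.
Q̄ = (S_0/π) × [bracket] = (660/π) × 0.654165 = 137.43 W/m².
— Configuration B (ϕ=+54.4°):
Solar longitude: L_s = 360° × (798 − 99)/808.40 = 311.282°.
sin δ = sin 26.40° × sin 311.282° = -0.33413, so δ = -19.520°.
cos h₀ = −tan(+54.4°) tan(-19.520°) = 0.4952, h₀ = 1.0528 rad.
Bracket: h₀ sin ϕ sin δ + cos ϕ cos δ sin h₀ = 1.0528×0.81310×-0.33413 + 0.58212×0.94253×0.86880 = -0.286026 + 0.476681 = 0.190655.
Q̄ = (S_0/π) × [bracket] = (660/π) × 0.190655 = 40.054 W/m².
Ratio Q̄_A / Q̄_B = 137.43 / 40.054 = 3.431.

Q̄_A / Q̄_B ≈ 3.43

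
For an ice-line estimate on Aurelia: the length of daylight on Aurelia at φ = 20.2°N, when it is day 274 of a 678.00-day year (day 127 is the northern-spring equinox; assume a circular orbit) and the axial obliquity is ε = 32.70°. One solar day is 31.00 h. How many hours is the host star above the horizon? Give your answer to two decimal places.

Solar longitude: λ_s = 360° × (274 − 127)/678.00 = 78.053°.
sin δ = sin 32.70° × sin 78.053° = 0.52854, so δ = +31.907°.
cos H₀ = −tan φ · tan δ = −tan(+20.2°) × tan(+31.907°) = -0.2291, so H₀ = 1.8019 rad = 103.24°.
Daylight = 2H₀/(2π) × 31.00 h = (1.8019/π) × 31.00 = 17.78 h.

17.78 h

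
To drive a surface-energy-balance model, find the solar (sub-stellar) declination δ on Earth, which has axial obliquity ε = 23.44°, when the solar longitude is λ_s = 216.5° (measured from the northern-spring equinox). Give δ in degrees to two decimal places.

sin δ = sin ε · sin λ_s = sin 23.44° × sin 216.5° = -0.236614.
δ = arcsin(-0.236614) = -13.69°.

δ = -13.69°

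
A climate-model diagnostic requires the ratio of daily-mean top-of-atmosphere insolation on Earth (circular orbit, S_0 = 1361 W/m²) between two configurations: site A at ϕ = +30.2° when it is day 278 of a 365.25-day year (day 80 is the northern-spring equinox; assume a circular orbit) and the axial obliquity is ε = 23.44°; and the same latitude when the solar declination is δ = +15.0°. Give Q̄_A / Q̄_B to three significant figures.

Q̄_A / Q̄_B ≈ 0.742

— Configuration A (ϕ=+30.2°):
Solar longitude: L_s = 360° × (278 − 80)/365.25 = 195.154°.
sin δ = sin 23.44° × sin 195.154° = -0.10399, so δ = -5.969°.
cos h₀ = −tan(+30.2°) tan(-5.969°) = 0.0609, h₀ = 1.5099 rad.
Bracket: h₀ sin ϕ sin δ + cos ϕ cos δ sin h₀ = 1.5099×0.50302×-0.10399 + 0.86427×0.99458×0.99815 = -0.078981 + 0.857995 = 0.779014.
Q̄ = (S_0/π) × [bracket] = (1361/π) × 0.779014 = 337.48 W/m².
— Configuration B (ϕ=+30.2°):
cos h₀ = −tan(+30.2°) tan(+15.000°) = -0.1560, h₀ = 1.7274 rad.
Bracket: h₀ sin ϕ sin δ + cos ϕ cos δ sin h₀ = 1.7274×0.50302×0.25882 + 0.86427×0.96593×0.98776 = 0.224893 + 0.824606 = 1.049499.
Q̄ = (S_0/π) × [bracket] = (1361/π) × 1.049499 = 454.66 W/m².
Ratio Q̄_A / Q̄_B = 337.48 / 454.66 = 0.7423.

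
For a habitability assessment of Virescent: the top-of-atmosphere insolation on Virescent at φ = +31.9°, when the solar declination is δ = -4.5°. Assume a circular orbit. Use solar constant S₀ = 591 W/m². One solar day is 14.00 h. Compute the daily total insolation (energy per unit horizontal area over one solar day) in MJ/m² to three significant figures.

7.42 MJ/m²

cos H₀ = −tan(+31.9°) tan(-4.500°) = 0.0490, H₀ = 1.5218 rad.
Bracket: H₀ sin φ sin δ + cos φ cos δ sin H₀ = 1.5218×0.52844×-0.07846 + 0.84897×0.99692×0.99880 = -0.063096 + 0.845340 = 0.782244.
Q̄ = (S₀/π) × [bracket] = (591/π) × 0.782244 = 147.16 W/m².
Daily total = Q̄ × 14.00 h × 3600 s/h = 147.16 × 14.00 × 3600 / 10⁶ = 7.417 MJ/m².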